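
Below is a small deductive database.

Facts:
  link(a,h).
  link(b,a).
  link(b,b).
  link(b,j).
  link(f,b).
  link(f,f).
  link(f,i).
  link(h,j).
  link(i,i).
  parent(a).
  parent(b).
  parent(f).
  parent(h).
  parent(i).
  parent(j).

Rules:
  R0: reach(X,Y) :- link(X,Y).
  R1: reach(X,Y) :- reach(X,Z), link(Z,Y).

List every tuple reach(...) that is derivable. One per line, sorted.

round 1: derive reach(a,h) via R0 from link(a,h)
round 1: derive reach(b,a) via R0 from link(b,a)
round 1: derive reach(b,b) via R0 from link(b,b)
round 1: derive reach(b,j) via R0 from link(b,j)
round 1: derive reach(f,b) via R0 from link(f,b)
round 1: derive reach(f,f) via R0 from link(f,f)
round 1: derive reach(f,i) via R0 from link(f,i)
round 1: derive reach(h,j) via R0 from link(h,j)
round 1: derive reach(i,i) via R0 from link(i,i)
round 2: derive reach(a,j) via R1 from reach(a,h), link(h,j)
round 2: derive reach(b,h) via R1 from reach(b,a), link(a,h)
round 2: derive reach(f,a) via R1 from reach(f,b), link(b,a)
round 2: derive reach(f,j) via R1 from reach(f,b), link(b,j)
round 3: derive reach(f,h) via R1 from reach(f,a), link(a,h)

reach(a,h)
reach(a,j)
reach(b,a)
reach(b,b)
reach(b,h)
reach(b,j)
reach(f,a)
reach(f,b)
reach(f,f)
reach(f,h)
reach(f,i)
reach(f,j)
reach(h,j)
reach(i,i)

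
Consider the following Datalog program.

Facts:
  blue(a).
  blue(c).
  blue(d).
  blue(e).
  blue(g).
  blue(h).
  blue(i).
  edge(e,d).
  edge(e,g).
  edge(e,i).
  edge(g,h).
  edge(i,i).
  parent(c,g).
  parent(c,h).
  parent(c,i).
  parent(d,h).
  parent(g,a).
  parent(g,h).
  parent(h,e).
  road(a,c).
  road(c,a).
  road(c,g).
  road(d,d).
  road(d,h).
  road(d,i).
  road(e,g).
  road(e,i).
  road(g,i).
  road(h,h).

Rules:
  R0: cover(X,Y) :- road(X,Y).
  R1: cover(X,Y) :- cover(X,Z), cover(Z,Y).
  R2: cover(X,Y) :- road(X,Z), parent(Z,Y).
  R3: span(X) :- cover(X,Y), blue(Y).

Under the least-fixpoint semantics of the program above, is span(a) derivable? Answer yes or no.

yes

round 1: derive cover(a,c) via R0 from road(a,c)
round 1: derive cover(c,a) via R0 from road(c,a)
round 1: derive cover(c,g) via R0 from road(c,g)
round 1: derive cover(d,d) via R0 from road(d,d)
round 1: derive cover(d,h) via R0 from road(d,h)
round 1: derive cover(d,i) via R0 from road(d,i)
round 1: derive cover(e,g) via R0 from road(e,g)
round 1: derive cover(e,i) via R0 from road(e,i)
round 1: derive cover(g,i) via R0 from road(g,i)
round 1: derive cover(h,h) via R0 from road(h,h)
round 1: derive cover(a,g) via R2 from road(a,c), parent(c,g)
round 1: derive cover(a,h) via R2 from road(a,c), parent(c,h)
round 1: derive cover(a,i) via R2 from road(a,c), parent(c,i)
round 1: derive cover(c,h) via R2 from road(c,g), parent(g,h)
round 1: derive cover(d,e) via R2 from road(d,h), parent(h,e)
round 1: derive cover(e,a) via R2 from road(e,g), parent(g,a)
round 1: derive cover(e,h) via R2 from road(e,g), parent(g,h)
round 1: derive cover(h,e) via R2 from road(h,h), parent(h,e)
round 2: derive cover(a,a) via R1 from cover(a,c), cover(c,a)
round 2: derive cover(a,e) via R1 from cover(a,h), cover(h,e)
round 2: derive cover(c,c) via R1 from cover(c,a), cover(a,c)
round 2: derive cover(c,e) via R1 from cover(c,h), cover(h,e)
round 2: derive cover(c,i) via R1 from cover(c,a), cover(a,i)
round 2: derive cover(d,a) via R1 from cover(d,e), cover(e,a)
round 2: derive cover(d,g) via R1 from cover(d,e), cover(e,g)
round 2: derive cover(e,c) via R1 from cover(e,a), cover(a,c)
round 2: derive cover(e,e) via R1 from cover(e,h), cover(h,e)
round 2: derive cover(h,a) via R1 from cover(h,e), cover(e,a)
round 2: derive cover(h,g) via R1 from cover(h,e), cover(e,g)
round 2: derive cover(h,i) via R1 from cover(h,e), cover(e,i)
round 2: derive span(a) via R3 from cover(a,c), blue(c)
round 2: derive span(c) via R3 from cover(c,a), blue(a)
round 2: derive span(d) via R3 from cover(d,d), blue(d)
round 2: derive span(e) via R3 from cover(e,a), blue(a)
round 2: derive span(g) via R3 from cover(g,i), blue(i)
round 2: derive span(h) via R3 from cover(h,e), blue(e)
round 3: derive cover(d,c) via R1 from cover(d,a), cover(a,c)
round 3: derive cover(h,c) via R1 from cover(h,a), cover(a,c)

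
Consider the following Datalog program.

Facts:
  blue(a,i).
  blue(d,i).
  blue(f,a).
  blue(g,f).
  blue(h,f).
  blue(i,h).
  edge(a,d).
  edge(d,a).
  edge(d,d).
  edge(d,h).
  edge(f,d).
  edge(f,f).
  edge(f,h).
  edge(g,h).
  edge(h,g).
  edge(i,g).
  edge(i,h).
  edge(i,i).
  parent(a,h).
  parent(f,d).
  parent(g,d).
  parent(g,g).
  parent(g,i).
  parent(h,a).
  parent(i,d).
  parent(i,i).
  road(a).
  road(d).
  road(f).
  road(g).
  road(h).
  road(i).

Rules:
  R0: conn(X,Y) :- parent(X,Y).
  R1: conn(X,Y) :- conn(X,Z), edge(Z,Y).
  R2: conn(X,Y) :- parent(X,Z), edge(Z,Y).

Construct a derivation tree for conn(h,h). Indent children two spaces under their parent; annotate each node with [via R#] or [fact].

round 1: derive conn(a,h) via R0 from parent(a,h)
round 1: derive conn(f,d) via R0 from parent(f,d)
round 1: derive conn(g,d) via R0 from parent(g,d)
round 1: derive conn(g,g) via R0 from parent(g,g)
round 1: derive conn(g,i) via R0 from parent(g,i)
round 1: derive conn(h,a) via R0 from parent(h,a)
round 1: derive conn(i,d) via R0 from parent(i,d)
round 1: derive conn(i,i) via R0 from parent(i,i)
round 1: derive conn(a,g) via R2 from parent(a,h), edge(h,g)
round 1: derive conn(f,a) via R2 from parent(f,d), edge(d,a)
round 1: derive conn(f,h) via R2 from parent(f,d), edge(d,h)
round 1: derive conn(g,a) via R2 from parent(g,d), edge(d,a)
round 1: derive conn(g,h) via R2 from parent(g,d), edge(d,h)
round 1: derive conn(h,d) via R2 from parent(h,a), edge(a,d)
round 1: derive conn(i,a) via R2 from parent(i,d), edge(d,a)
round 1: derive conn(i,g) via R2 from parent(i,i), edge(i,g)
round 1: derive conn(i,h) via R2 from parent(i,d), edge(d,h)
round 2: derive conn(f,g) via R1 from conn(f,h), edge(h,g)
round 2: derive conn(h,h) via R1 from conn(h,d), edge(d,h)
round 3: derive conn(h,g) via R1 from conn(h,h), edge(h,g)

conn(h,h)  [via R1]
  conn(h,d)  [via R2]
    parent(h,a)  [fact]
    edge(a,d)  [fact]
  edge(d,h)  [fact]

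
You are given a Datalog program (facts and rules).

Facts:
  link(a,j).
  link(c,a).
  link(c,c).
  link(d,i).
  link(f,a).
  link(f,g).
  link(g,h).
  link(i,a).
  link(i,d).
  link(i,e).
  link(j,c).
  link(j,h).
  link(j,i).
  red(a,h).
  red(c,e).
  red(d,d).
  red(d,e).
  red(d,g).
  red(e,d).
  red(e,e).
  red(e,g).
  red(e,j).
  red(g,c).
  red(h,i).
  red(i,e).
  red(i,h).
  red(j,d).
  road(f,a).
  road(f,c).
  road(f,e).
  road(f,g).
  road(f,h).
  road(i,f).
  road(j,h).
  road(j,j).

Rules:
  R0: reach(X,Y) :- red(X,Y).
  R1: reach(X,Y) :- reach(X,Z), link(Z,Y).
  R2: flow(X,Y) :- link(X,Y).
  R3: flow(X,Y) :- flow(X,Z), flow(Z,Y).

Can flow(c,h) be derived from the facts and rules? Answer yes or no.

yes

round 1: derive flow(a,j) via R2 from link(a,j)
round 1: derive flow(c,a) via R2 from link(c,a)
round 1: derive flow(c,c) via R2 from link(c,c)
round 1: derive flow(d,i) via R2 from link(d,i)
round 1: derive flow(f,a) via R2 from link(f,a)
round 1: derive flow(f,g) via R2 from link(f,g)
round 1: derive flow(g,h) via R2 from link(g,h)
round 1: derive flow(i,a) via R2 from link(i,a)
round 1: derive flow(i,d) via R2 from link(i,d)
round 1: derive flow(i,e) via R2 from link(i,e)
round 1: derive flow(j,c) via R2 from link(j,c)
round 1: derive flow(j,h) via R2 from link(j,h)
round 1: derive flow(j,i) via R2 from link(j,i)
round 2: derive flow(a,c) via R3 from flow(a,j), flow(j,c)
round 2: derive flow(a,h) via R3 from flow(a,j), flow(j,h)
round 2: derive flow(a,i) via R3 from flow(a,j), flow(j,i)
round 2: derive flow(c,j) via R3 from flow(c,a), flow(a,j)
round 2: derive flow(d,a) via R3 from flow(d,i), flow(i,a)
round 2: derive flow(d,d) via R3 from flow(d,i), flow(i,d)
round 2: derive flow(d,e) via R3 from flow(d,i), flow(i,e)
round 2: derive flow(f,h) via R3 from flow(f,g), flow(g,h)
round 2: derive flow(f,j) via R3 from flow(f,a), flow(a,j)
round 2: derive flow(i,i) via R3 from flow(i,d), flow(d,i)
round 2: derive flow(i,j) via R3 from flow(i,a), flow(a,j)
round 2: derive flow(j,a) via R3 from flow(j,c), flow(c,a)
round 2: derive flow(j,d) via R3 from flow(j,i), flow(i,d)
round 2: derive flow(j,e) via R3 from flow(j,i), flow(i,e)
round 3: derive flow(a,a) via R3 from flow(a,c), flow(c,a)
round 3: derive flow(a,d) via R3 from flow(a,i), flow(i,d)
round 3: derive flow(a,e) via R3 from flow(a,i), flow(i,e)
round 3: derive flow(c,d) via R3 from flow(c,j), flow(j,d)
round 3: derive flow(c,e) via R3 from flow(c,j), flow(j,e)
round 3: derive flow(c,h) via R3 from flow(c,a), flow(a,h)
round 3: derive flow(c,i) via R3 from flow(c,a), flow(a,i)
round 3: derive flow(d,c) via R3 from flow(d,a), flow(a,c)
round 3: derive flow(d,h) via R3 from flow(d,a), flow(a,h)
round 3: derive flow(d,j) via R3 from flow(d,a), flow(a,j)
round 3: derive flow(f,c) via R3 from flow(f,a), flow(a,c)
round 3: derive flow(f,d) via R3 from flow(f,j), flow(j,d)
round 3: derive flow(f,e) via R3 from flow(f,j), flow(j,e)
round 3: derive flow(f,i) via R3 from flow(f,a), flow(a,i)
round 3: derive flow(i,c) via R3 from flow(i,a), flow(a,c)
round 3: derive flow(i,h) via R3 from flow(i,a), flow(a,h)
round 3: derive flow(j,j) via R3 from flow(j,a), flow(a,j)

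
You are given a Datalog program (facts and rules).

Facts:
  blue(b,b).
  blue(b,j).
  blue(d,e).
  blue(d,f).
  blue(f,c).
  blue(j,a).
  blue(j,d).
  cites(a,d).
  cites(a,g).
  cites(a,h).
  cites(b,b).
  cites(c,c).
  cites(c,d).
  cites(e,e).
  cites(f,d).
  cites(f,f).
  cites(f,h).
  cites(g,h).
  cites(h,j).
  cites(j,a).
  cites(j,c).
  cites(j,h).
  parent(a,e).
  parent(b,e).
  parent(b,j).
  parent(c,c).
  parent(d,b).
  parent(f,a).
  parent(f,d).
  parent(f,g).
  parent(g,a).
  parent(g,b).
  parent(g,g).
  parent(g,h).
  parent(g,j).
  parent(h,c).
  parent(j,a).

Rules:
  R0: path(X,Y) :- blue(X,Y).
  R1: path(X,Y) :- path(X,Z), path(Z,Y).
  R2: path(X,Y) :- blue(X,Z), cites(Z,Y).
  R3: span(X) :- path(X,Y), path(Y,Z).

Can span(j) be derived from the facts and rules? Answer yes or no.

round 1: derive path(b,b) via R0 from blue(b,b)
round 1: derive path(b,j) via R0 from blue(b,j)
round 1: derive path(d,e) via R0 from blue(d,e)
round 1: derive path(d,f) via R0 from blue(d,f)
round 1: derive path(f,c) via R0 from blue(f,c)
round 1: derive path(j,a) via R0 from blue(j,a)
round 1: derive path(j,d) via R0 from blue(j,d)
round 1: derive path(b,a) via R2 from blue(b,j), cites(j,a)
round 1: derive path(b,c) via R2 from blue(b,j), cites(j,c)
round 1: derive path(b,h) via R2 from blue(b,j), cites(j,h)
round 1: derive path(d,d) via R2 from blue(d,f), cites(f,d)
round 1: derive path(d,h) via R2 from blue(d,f), cites(f,h)
round 1: derive path(f,d) via R2 from blue(f,c), cites(c,d)
round 1: derive path(j,g) via R2 from blue(j,a), cites(a,g)
round 1: derive path(j,h) via R2 from blue(j,a), cites(a,h)
round 2: derive path(b,d) via R1 from path(b,j), path(j,d)
round 2: derive path(b,g) via R1 from path(b,j), path(j,g)
round 2: derive path(d,c) via R1 from path(d,f), path(f,c)
round 2: derive path(f,e) via R1 from path(f,d), path(d,e)
round 2: derive path(f,f) via R1 from path(f,d), path(d,f)
round 2: derive path(f,h) via R1 from path(f,d), path(d,h)
round 2: derive path(j,e) via R1 from path(j,d), path(d,e)
round 2: derive path(j,f) via R1 from path(j,d), path(d,f)
round 2: derive span(b) via R3 from path(b,b), path(b,a)
round 2: derive span(d) via R3 from path(d,d), path(d,d)
round 2: derive span(f) via R3 from path(f,d), path(d,d)
round 2: derive span(j) via R3 from path(j,d), path(d,d)
round 3: derive path(b,e) via R1 from path(b,d), path(d,e)
round 3: derive path(b,f) via R1 from path(b,d), path(d,f)
round 3: derive path(j,c) via R1 from path(j,d), path(d,c)

yes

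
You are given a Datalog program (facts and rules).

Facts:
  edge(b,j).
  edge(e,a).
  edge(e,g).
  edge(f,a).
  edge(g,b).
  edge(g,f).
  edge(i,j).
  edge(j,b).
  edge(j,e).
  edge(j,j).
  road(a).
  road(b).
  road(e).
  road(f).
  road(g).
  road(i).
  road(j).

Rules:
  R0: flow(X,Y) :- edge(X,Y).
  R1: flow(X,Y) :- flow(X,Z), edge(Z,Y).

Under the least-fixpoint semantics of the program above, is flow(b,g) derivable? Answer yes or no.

round 1: derive flow(b,j) via R0 from edge(b,j)
round 1: derive flow(e,a) via R0 from edge(e,a)
round 1: derive flow(e,g) via R0 from edge(e,g)
round 1: derive flow(f,a) via R0 from edge(f,a)
round 1: derive flow(g,b) via R0 from edge(g,b)
round 1: derive flow(g,f) via R0 from edge(g,f)
round 1: derive flow(i,j) via R0 from edge(i,j)
round 1: derive flow(j,b) via R0 from edge(j,b)
round 1: derive flow(j,e) via R0 from edge(j,e)
round 1: derive flow(j,j) via R0 from edge(j,j)
round 2: derive flow(b,b) via R1 from flow(b,j), edge(j,b)
round 2: derive flow(b,e) via R1 from flow(b,j), edge(j,e)
round 2: derive flow(e,b) via R1 from flow(e,g), edge(g,b)
round 2: derive flow(e,f) via R1 from flow(e,g), edge(g,f)
round 2: derive flow(g,a) via R1 from flow(g,f), edge(f,a)
round 2: derive flow(g,j) via R1 from flow(g,b), edge(b,j)
round 2: derive flow(i,b) via R1 from flow(i,j), edge(j,b)
round 2: derive flow(i,e) via R1 from flow(i,j), edge(j,e)
round 2: derive flow(j,a) via R1 from flow(j,e), edge(e,a)
round 2: derive flow(j,g) via R1 from flow(j,e), edge(e,g)
round 3: derive flow(b,a) via R1 from flow(b,e), edge(e,a)
round 3: derive flow(b,g) via R1 from flow(b,e), edge(e,g)
round 3: derive flow(e,j) via R1 from flow(e,b), edge(b,j)
round 3: derive flow(g,e) via R1 from flow(g,j), edge(j,e)
round 3: derive flow(i,a) via R1 from flow(i,e), edge(e,a)
round 3: derive flow(i,g) via R1 from flow(i,e), edge(e,g)
round 3: derive flow(j,f) via R1 from flow(j,g), edge(g,f)
round 4: derive flow(b,f) via R1 from flow(b,g), edge(g,f)
round 4: derive flow(e,e) via R1 from flow(e,j), edge(j,e)
round 4: derive flow(g,g) via R1 from flow(g,e), edge(e,g)
round 4: derive flow(i,f) via R1 from flow(i,g), edge(g,f)

yes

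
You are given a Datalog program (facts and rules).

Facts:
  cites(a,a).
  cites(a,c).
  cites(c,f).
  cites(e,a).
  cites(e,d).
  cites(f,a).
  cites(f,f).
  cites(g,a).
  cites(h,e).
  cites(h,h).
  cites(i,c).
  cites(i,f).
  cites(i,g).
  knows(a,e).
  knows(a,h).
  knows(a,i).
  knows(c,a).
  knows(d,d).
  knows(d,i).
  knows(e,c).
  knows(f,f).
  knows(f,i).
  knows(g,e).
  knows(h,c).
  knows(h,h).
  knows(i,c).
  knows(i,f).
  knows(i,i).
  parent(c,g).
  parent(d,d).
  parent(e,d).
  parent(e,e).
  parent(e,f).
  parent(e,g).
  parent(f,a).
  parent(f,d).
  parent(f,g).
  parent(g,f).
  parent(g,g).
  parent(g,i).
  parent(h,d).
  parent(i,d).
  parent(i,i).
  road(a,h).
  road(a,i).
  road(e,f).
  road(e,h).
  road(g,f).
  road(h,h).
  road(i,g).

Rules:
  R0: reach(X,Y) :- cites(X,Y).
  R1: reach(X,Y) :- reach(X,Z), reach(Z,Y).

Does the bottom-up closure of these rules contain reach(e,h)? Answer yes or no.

round 1: derive reach(a,a) via R0 from cites(a,a)
round 1: derive reach(a,c) via R0 from cites(a,c)
round 1: derive reach(c,f) via R0 from cites(c,f)
round 1: derive reach(e,a) via R0 from cites(e,a)
round 1: derive reach(e,d) via R0 from cites(e,d)
round 1: derive reach(f,a) via R0 from cites(f,a)
round 1: derive reach(f,f) via R0 from cites(f,f)
round 1: derive reach(g,a) via R0 from cites(g,a)
round 1: derive reach(h,e) via R0 from cites(h,e)
round 1: derive reach(h,h) via R0 from cites(h,h)
round 1: derive reach(i,c) via R0 from cites(i,c)
round 1: derive reach(i,f) via R0 from cites(i,f)
round 1: derive reach(i,g) via R0 from cites(i,g)
round 2: derive reach(a,f) via R1 from reach(a,c), reach(c,f)
round 2: derive reach(c,a) via R1 from reach(c,f), reach(f,a)
round 2: derive reach(e,c) via R1 from reach(e,a), reach(a,c)
round 2: derive reach(f,c) via R1 from reach(f,a), reach(a,c)
round 2: derive reach(g,c) via R1 from reach(g,a), reach(a,c)
round 2: derive reach(h,a) via R1 from reach(h,e), reach(e,a)
round 2: derive reach(h,d) via R1 from reach(h,e), reach(e,d)
round 2: derive reach(i,a) via R1 from reach(i,f), reach(f,a)
round 3: derive reach(c,c) via R1 from reach(c,a), reach(a,c)
round 3: derive reach(e,f) via R1 from reach(e,a), reach(a,f)
round 3: derive reach(g,f) via R1 from reach(g,a), reach(a,f)
round 3: derive reach(h,c) via R1 from reach(h,a), reach(a,c)
round 3: derive reach(h,f) via R1 from reach(h,a), reach(a,f)

no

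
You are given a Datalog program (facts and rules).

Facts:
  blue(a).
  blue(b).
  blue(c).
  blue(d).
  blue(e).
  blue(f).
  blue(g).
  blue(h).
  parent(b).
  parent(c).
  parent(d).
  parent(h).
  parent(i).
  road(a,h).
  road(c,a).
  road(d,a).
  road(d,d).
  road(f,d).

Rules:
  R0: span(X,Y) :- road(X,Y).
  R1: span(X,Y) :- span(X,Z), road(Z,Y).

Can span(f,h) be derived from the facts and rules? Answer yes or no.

round 1: derive span(a,h) via R0 from road(a,h)
round 1: derive span(c,a) via R0 from road(c,a)
round 1: derive span(d,a) via R0 from road(d,a)
round 1: derive span(d,d) via R0 from road(d,d)
round 1: derive span(f,d) via R0 from road(f,d)
round 2: derive span(c,h) via R1 from span(c,a), road(a,h)
round 2: derive span(d,h) via R1 from span(d,a), road(a,h)
round 2: derive span(f,a) via R1 from span(f,d), road(d,a)
round 3: derive span(f,h) via R1 from span(f,a), road(a,h)

yes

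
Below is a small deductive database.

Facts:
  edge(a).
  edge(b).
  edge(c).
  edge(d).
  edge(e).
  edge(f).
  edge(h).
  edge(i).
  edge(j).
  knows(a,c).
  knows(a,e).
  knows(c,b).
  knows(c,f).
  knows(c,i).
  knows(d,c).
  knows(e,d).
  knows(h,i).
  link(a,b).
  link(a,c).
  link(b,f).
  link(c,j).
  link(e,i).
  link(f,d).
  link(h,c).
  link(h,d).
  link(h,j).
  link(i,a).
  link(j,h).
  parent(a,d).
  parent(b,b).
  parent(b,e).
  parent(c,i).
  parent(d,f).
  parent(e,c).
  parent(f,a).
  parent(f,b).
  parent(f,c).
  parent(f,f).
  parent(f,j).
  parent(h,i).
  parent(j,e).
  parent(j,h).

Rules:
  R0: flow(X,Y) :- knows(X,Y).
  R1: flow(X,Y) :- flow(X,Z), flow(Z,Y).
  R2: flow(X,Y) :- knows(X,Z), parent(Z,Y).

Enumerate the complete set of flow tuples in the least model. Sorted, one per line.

round 1: derive flow(a,c) via R0 from knows(a,c)
round 1: derive flow(a,e) via R0 from knows(a,e)
round 1: derive flow(c,b) via R0 from knows(c,b)
round 1: derive flow(c,f) via R0 from knows(c,f)
round 1: derive flow(c,i) via R0 from knows(c,i)
round 1: derive flow(d,c) via R0 from knows(d,c)
round 1: derive flow(e,d) via R0 from knows(e,d)
round 1: derive flow(h,i) via R0 from knows(h,i)
round 1: derive flow(a,i) via R2 from knows(a,c), parent(c,i)
round 1: derive flow(c,a) via R2 from knows(c,f), parent(f,a)
round 1: derive flow(c,c) via R2 from knows(c,f), parent(f,c)
round 1: derive flow(c,e) via R2 from knows(c,b), parent(b,e)
round 1: derive flow(c,j) via R2 from knows(c,f), parent(f,j)
round 1: derive flow(d,i) via R2 from knows(d,c), parent(c,i)
round 1: derive flow(e,f) via R2 from knows(e,d), parent(d,f)
round 2: derive flow(a,a) via R1 from flow(a,c), flow(c,a)
round 2: derive flow(a,b) via R1 from flow(a,c), flow(c,b)
round 2: derive flow(a,d) via R1 from flow(a,e), flow(e,d)
round 2: derive flow(a,f) via R1 from flow(a,c), flow(c,f)
round 2: derive flow(a,j) via R1 from flow(a,c), flow(c,j)
round 2: derive flow(c,d) via R1 from flow(c,e), flow(e,d)
round 2: derive flow(d,a) via R1 from flow(d,c), flow(c,a)
round 2: derive flow(d,b) via R1 from flow(d,c), flow(c,b)
round 2: derive flow(d,e) via R1 from flow(d,c), flow(c,e)
round 2: derive flow(d,f) via R1 from flow(d,c), flow(c,f)
round 2: derive flow(d,j) via R1 from flow(d,c), flow(c,j)
round 2: derive flow(e,c) via R1 from flow(e,d), flow(d,c)
round 2: derive flow(e,i) via R1 from flow(e,d), flow(d,i)
round 3: derive flow(d,d) via R1 from flow(d,a), flow(a,d)
round 3: derive flow(e,a) via R1 from flow(e,c), flow(c,a)
round 3: derive flow(e,b) via R1 from flow(e,c), flow(c,b)
round 3: derive flow(e,e) via R1 from flow(e,c), flow(c,e)
round 3: derive flow(e,j) via R1 from flow(e,c), flow(c,j)

flow(a,a)
flow(a,b)
flow(a,c)
flow(a,d)
flow(a,e)
flow(a,f)
flow(a,i)
flow(a,j)
flow(c,a)
flow(c,b)
flow(c,c)
flow(c,d)
flow(c,e)
flow(c,f)
flow(c,i)
flow(c,j)
flow(d,a)
flow(d,b)
flow(d,c)
flow(d,d)
flow(d,e)
flow(d,f)
flow(d,i)
flow(d,j)
flow(e,a)
flow(e,b)
flow(e,c)
flow(e,d)
flow(e,e)
flow(e,f)
flow(e,i)
flow(e,j)
flow(h,i)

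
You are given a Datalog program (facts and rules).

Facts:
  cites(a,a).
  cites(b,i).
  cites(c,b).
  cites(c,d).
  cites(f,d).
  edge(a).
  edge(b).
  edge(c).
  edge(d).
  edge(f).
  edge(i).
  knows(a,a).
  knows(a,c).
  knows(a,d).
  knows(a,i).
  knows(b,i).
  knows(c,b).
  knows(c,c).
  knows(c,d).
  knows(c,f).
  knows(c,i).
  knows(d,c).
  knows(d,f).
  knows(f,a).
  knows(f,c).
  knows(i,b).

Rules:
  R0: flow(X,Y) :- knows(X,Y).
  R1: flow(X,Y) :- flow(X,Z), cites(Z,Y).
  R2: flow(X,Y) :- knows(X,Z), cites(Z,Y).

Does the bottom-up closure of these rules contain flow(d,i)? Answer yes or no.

round 1: derive flow(a,a) via R0 from knows(a,a)
round 1: derive flow(a,c) via R0 from knows(a,c)
round 1: derive flow(a,d) via R0 from knows(a,d)
round 1: derive flow(a,i) via R0 from knows(a,i)
round 1: derive flow(b,i) via R0 from knows(b,i)
round 1: derive flow(c,b) via R0 from knows(c,b)
round 1: derive flow(c,c) via R0 from knows(c,c)
round 1: derive flow(c,d) via R0 from knows(c,d)
round 1: derive flow(c,f) via R0 from knows(c,f)
round 1: derive flow(c,i) via R0 from knows(c,i)
round 1: derive flow(d,c) via R0 from knows(d,c)
round 1: derive flow(d,f) via R0 from knows(d,f)
round 1: derive flow(f,a) via R0 from knows(f,a)
round 1: derive flow(f,c) via R0 from knows(f,c)
round 1: derive flow(i,b) via R0 from knows(i,b)
round 1: derive flow(a,b) via R2 from knows(a,c), cites(c,b)
round 1: derive flow(d,b) via R2 from knows(d,c), cites(c,b)
round 1: derive flow(d,d) via R2 from knows(d,c), cites(c,d)
round 1: derive flow(f,b) via R2 from knows(f,c), cites(c,b)
round 1: derive flow(f,d) via R2 from knows(f,c), cites(c,d)
round 1: derive flow(i,i) via R2 from knows(i,b), cites(b,i)
round 2: derive flow(d,i) via R1 from flow(d,b), cites(b,i)
round 2: derive flow(f,i) via R1 from flow(f,b), cites(b,i)

yes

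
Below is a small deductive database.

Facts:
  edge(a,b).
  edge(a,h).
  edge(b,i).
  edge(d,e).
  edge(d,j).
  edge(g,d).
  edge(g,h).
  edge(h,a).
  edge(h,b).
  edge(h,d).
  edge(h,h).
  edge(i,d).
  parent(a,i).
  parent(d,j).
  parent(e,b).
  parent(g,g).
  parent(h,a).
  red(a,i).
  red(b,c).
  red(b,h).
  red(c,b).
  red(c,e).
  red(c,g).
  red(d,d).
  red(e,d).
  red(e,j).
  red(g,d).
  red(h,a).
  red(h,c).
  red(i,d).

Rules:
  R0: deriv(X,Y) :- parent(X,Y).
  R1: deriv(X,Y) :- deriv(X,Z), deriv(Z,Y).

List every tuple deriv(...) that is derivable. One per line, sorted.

round 1: derive deriv(a,i) via R0 from parent(a,i)
round 1: derive deriv(d,j) via R0 from parent(d,j)
round 1: derive deriv(e,b) via R0 from parent(e,b)
round 1: derive deriv(g,g) via R0 from parent(g,g)
round 1: derive deriv(h,a) via R0 from parent(h,a)
round 2: derive deriv(h,i) via R1 from deriv(h,a), deriv(a,i)

deriv(a,i)
deriv(d,j)
deriv(e,b)
deriv(g,g)
deriv(h,a)
deriv(h,i)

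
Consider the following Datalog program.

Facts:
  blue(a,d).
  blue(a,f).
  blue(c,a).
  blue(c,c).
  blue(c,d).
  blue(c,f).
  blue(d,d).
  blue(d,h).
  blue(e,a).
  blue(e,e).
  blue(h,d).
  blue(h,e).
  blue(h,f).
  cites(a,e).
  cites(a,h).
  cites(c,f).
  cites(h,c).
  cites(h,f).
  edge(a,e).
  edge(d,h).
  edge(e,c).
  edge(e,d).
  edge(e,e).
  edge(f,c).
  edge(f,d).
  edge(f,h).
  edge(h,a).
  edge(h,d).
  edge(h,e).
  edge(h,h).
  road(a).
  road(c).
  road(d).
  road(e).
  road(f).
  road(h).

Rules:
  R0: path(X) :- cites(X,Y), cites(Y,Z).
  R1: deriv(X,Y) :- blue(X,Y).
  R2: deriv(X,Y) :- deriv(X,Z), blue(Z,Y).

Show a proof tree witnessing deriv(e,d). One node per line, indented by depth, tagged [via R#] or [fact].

deriv(e,d)  [via R2]
  deriv(e,a)  [via R1]
    blue(e,a)  [fact]
  blue(a,d)  [fact]

round 1: derive deriv(a,d) via R1 from blue(a,d)
round 1: derive deriv(a,f) via R1 from blue(a,f)
round 1: derive deriv(c,a) via R1 from blue(c,a)
round 1: derive deriv(c,c) via R1 from blue(c,c)
round 1: derive deriv(c,d) via R1 from blue(c,d)
round 1: derive deriv(c,f) via R1 from blue(c,f)
round 1: derive deriv(d,d) via R1 from blue(d,d)
round 1: derive deriv(d,h) via R1 from blue(d,h)
round 1: derive deriv(e,a) via R1 from blue(e,a)
round 1: derive deriv(e,e) via R1 from blue(e,e)
round 1: derive deriv(h,d) via R1 from blue(h,d)
round 1: derive deriv(h,e) via R1 from blue(h,e)
round 1: derive deriv(h,f) via R1 from blue(h,f)
round 2: derive deriv(a,h) via R2 from deriv(a,d), blue(d,h)
round 2: derive deriv(c,h) via R2 from deriv(c,d), blue(d,h)
round 2: derive deriv(d,e) via R2 from deriv(d,h), blue(h,e)
round 2: derive deriv(d,f) via R2 from deriv(d,h), blue(h,f)
round 2: derive deriv(e,d) via R2 from deriv(e,a), blue(a,d)
round 2: derive deriv(e,f) via R2 from deriv(e,a), blue(a,f)
round 2: derive deriv(h,a) via R2 from deriv(h,e), blue(e,a)
round 2: derive deriv(h,h) via R2 from deriv(h,d), blue(d,h)
round 3: derive deriv(a,e) via R2 from deriv(a,h), blue(h,e)
round 3: derive deriv(c,e) via R2 from deriv(c,h), blue(h,e)
round 3: derive deriv(d,a) via R2 from deriv(d,e), blue(e,a)
round 3: derive deriv(e,h) via R2 from deriv(e,d), blue(d,h)
round 4: derive deriv(a,a) via R2 from deriv(a,e), blue(e,a)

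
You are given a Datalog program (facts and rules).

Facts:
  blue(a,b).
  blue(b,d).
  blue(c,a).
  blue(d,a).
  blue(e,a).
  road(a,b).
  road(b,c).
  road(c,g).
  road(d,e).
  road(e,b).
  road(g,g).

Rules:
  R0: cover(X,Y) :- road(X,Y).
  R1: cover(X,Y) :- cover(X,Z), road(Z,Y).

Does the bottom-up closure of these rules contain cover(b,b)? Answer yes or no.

no

round 1: derive cover(a,b) via R0 from road(a,b)
round 1: derive cover(b,c) via R0 from road(b,c)
round 1: derive cover(c,g) via R0 from road(c,g)
round 1: derive cover(d,e) via R0 from road(d,e)
round 1: derive cover(e,b) via R0 from road(e,b)
round 1: derive cover(g,g) via R0 from road(g,g)
round 2: derive cover(a,c) via R1 from cover(a,b), road(b,c)
round 2: derive cover(b,g) via R1 from cover(b,c), road(c,g)
round 2: derive cover(d,b) via R1 from cover(d,e), road(e,b)
round 2: derive cover(e,c) via R1 from cover(e,b), road(b,c)
round 3: derive cover(a,g) via R1 from cover(a,c), road(c,g)
round 3: derive cover(d,c) via R1 from cover(d,b), road(b,c)
round 3: derive cover(e,g) via R1 from cover(e,c), road(c,g)
round 4: derive cover(d,g) via R1 from cover(d,c), road(c,g)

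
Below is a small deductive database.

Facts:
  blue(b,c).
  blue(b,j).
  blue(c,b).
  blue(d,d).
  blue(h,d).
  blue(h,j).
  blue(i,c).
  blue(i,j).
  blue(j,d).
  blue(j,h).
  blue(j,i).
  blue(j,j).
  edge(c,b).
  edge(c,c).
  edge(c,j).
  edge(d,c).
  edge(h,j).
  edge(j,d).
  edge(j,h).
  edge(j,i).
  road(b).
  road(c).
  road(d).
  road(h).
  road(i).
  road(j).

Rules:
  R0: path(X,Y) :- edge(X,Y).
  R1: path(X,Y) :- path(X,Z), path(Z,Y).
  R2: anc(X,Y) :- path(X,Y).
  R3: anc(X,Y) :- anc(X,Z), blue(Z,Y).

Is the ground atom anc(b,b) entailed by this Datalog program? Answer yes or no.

round 1: derive path(c,b) via R0 from edge(c,b)
round 1: derive path(c,c) via R0 from edge(c,c)
round 1: derive path(c,j) via R0 from edge(c,j)
round 1: derive path(d,c) via R0 from edge(d,c)
round 1: derive path(h,j) via R0 from edge(h,j)
round 1: derive path(j,d) via R0 from edge(j,d)
round 1: derive path(j,h) via R0 from edge(j,h)
round 1: derive path(j,i) via R0 from edge(j,i)
round 2: derive path(c,d) via R1 from path(c,j), path(j,d)
round 2: derive path(c,h) via R1 from path(c,j), path(j,h)
round 2: derive path(c,i) via R1 from path(c,j), path(j,i)
round 2: derive path(d,b) via R1 from path(d,c), path(c,b)
round 2: derive path(d,j) via R1 from path(d,c), path(c,j)
round 2: derive path(h,d) via R1 from path(h,j), path(j,d)
round 2: derive path(h,h) via R1 from path(h,j), path(j,h)
round 2: derive path(h,i) via R1 from path(h,j), path(j,i)
round 2: derive path(j,c) via R1 from path(j,d), path(d,c)
round 2: derive path(j,j) via R1 from path(j,h), path(h,j)
round 2: derive anc(c,b) via R2 from path(c,b)
round 2: derive anc(c,c) via R2 from path(c,c)
round 2: derive anc(c,j) via R2 from path(c,j)
round 2: derive anc(d,c) via R2 from path(d,c)
round 2: derive anc(h,j) via R2 from path(h,j)
round 2: derive anc(j,d) via R2 from path(j,d)
round 2: derive anc(j,h) via R2 from path(j,h)
round 2: derive anc(j,i) via R2 from path(j,i)
round 3: derive path(d,d) via R1 from path(d,c), path(c,d)
round 3: derive path(d,h) via R1 from path(d,c), path(c,h)
round 3: derive path(d,i) via R1 from path(d,c), path(c,i)
round 3: derive path(h,b) via R1 from path(h,d), path(d,b)
round 3: derive path(h,c) via R1 from path(h,d), path(d,c)
round 3: derive path(j,b) via R1 from path(j,c), path(c,b)
round 3: derive anc(c,d) via R2 from path(c,d)
round 3: derive anc(c,h) via R2 from path(c,h)
round 3: derive anc(c,i) via R2 from path(c,i)
round 3: derive anc(d,b) via R2 from path(d,b)
round 3: derive anc(d,j) via R2 from path(d,j)
round 3: derive anc(h,d) via R2 from path(h,d)
round 3: derive anc(h,h) via R2 from path(h,h)
round 3: derive anc(h,i) via R2 from path(h,i)
round 3: derive anc(j,c) via R2 from path(j,c)
round 3: derive anc(j,j) via R2 from path(j,j)
round 4: derive anc(d,d) via R2 from path(d,d)
round 4: derive anc(d,h) via R2 from path(d,h)
round 4: derive anc(d,i) via R2 from path(d,i)
round 4: derive anc(h,b) via R2 from path(h,b)
round 4: derive anc(h,c) via R2 from path(h,c)
round 4: derive anc(j,b) via R2 from path(j,b)

no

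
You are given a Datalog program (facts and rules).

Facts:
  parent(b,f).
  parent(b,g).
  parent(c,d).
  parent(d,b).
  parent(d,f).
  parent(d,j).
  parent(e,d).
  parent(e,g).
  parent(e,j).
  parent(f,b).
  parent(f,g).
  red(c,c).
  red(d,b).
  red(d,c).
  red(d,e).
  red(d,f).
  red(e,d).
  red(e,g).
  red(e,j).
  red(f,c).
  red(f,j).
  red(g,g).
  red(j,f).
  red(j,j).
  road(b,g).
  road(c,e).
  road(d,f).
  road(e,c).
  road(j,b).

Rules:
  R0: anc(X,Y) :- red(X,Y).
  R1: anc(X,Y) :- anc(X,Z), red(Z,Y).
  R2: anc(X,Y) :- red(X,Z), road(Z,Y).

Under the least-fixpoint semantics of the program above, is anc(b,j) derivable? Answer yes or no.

round 1: derive anc(c,c) via R0 from red(c,c)
round 1: derive anc(d,b) via R0 from red(d,b)
round 1: derive anc(d,c) via R0 from red(d,c)
round 1: derive anc(d,e) via R0 from red(d,e)
round 1: derive anc(d,f) via R0 from red(d,f)
round 1: derive anc(e,d) via R0 from red(e,d)
round 1: derive anc(e,g) via R0 from red(e,g)
round 1: derive anc(e,j) via R0 from red(e,j)
round 1: derive anc(f,c) via R0 from red(f,c)
round 1: derive anc(f,j) via R0 from red(f,j)
round 1: derive anc(g,g) via R0 from red(g,g)
round 1: derive anc(j,f) via R0 from red(j,f)
round 1: derive anc(j,j) via R0 from red(j,j)
round 1: derive anc(c,e) via R2 from red(c,c), road(c,e)
round 1: derive anc(d,g) via R2 from red(d,b), road(b,g)
round 1: derive anc(e,b) via R2 from red(e,j), road(j,b)
round 1: derive anc(e,f) via R2 from red(e,d), road(d,f)
round 1: derive anc(f,b) via R2 from red(f,j), road(j,b)
round 1: derive anc(f,e) via R2 from red(f,c), road(c,e)
round 1: derive anc(j,b) via R2 from red(j,j), road(j,b)
round 2: derive anc(c,d) via R1 from anc(c,e), red(e,d)
round 2: derive anc(c,g) via R1 from anc(c,e), red(e,g)
round 2: derive anc(c,j) via R1 from anc(c,e), red(e,j)
round 2: derive anc(d,d) via R1 from anc(d,e), red(e,d)
round 2: derive anc(d,j) via R1 from anc(d,e), red(e,j)
round 2: derive anc(e,c) via R1 from anc(e,d), red(d,c)
round 2: derive anc(e,e) via R1 from anc(e,d), red(d,e)
round 2: derive anc(f,d) via R1 from anc(f,e), red(e,d)
round 2: derive anc(f,f) via R1 from anc(f,j), red(j,f)
round 2: derive anc(f,g) via R1 from anc(f,e), red(e,g)
round 2: derive anc(j,c) via R1 from anc(j,f), red(f,c)
round 3: derive anc(c,b) via R1 from anc(c,d), red(d,b)
round 3: derive anc(c,f) via R1 from anc(c,d), red(d,f)

no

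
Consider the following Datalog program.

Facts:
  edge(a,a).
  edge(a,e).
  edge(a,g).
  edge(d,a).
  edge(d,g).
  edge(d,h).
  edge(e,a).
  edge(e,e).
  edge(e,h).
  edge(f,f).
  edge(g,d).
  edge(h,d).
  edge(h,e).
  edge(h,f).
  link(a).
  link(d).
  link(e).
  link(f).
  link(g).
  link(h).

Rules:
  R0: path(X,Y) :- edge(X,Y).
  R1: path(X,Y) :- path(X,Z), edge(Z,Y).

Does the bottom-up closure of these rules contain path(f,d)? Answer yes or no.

round 1: derive path(a,a) via R0 from edge(a,a)
round 1: derive path(a,e) via R0 from edge(a,e)
round 1: derive path(a,g) via R0 from edge(a,g)
round 1: derive path(d,a) via R0 from edge(d,a)
round 1: derive path(d,g) via R0 from edge(d,g)
round 1: derive path(d,h) via R0 from edge(d,h)
round 1: derive path(e,a) via R0 from edge(e,a)
round 1: derive path(e,e) via R0 from edge(e,e)
round 1: derive path(e,h) via R0 from edge(e,h)
round 1: derive path(f,f) via R0 from edge(f,f)
round 1: derive path(g,d) via R0 from edge(g,d)
round 1: derive path(h,d) via R0 from edge(h,d)
round 1: derive path(h,e) via R0 from edge(h,e)
round 1: derive path(h,f) via R0 from edge(h,f)
round 2: derive path(a,d) via R1 from path(a,g), edge(g,d)
round 2: derive path(a,h) via R1 from path(a,e), edge(e,h)
round 2: derive path(d,d) via R1 from path(d,g), edge(g,d)
round 2: derive path(d,e) via R1 from path(d,a), edge(a,e)
round 2: derive path(d,f) via R1 from path(d,h), edge(h,f)
round 2: derive path(e,d) via R1 from path(e,h), edge(h,d)
round 2: derive path(e,f) via R1 from path(e,h), edge(h,f)
round 2: derive path(e,g) via R1 from path(e,a), edge(a,g)
round 2: derive path(g,a) via R1 from path(g,d), edge(d,a)
round 2: derive path(g,g) via R1 from path(g,d), edge(d,g)
round 2: derive path(g,h) via R1 from path(g,d), edge(d,h)
round 2: derive path(h,a) via R1 from path(h,d), edge(d,a)
round 2: derive path(h,g) via R1 from path(h,d), edge(d,g)
round 2: derive path(h,h) via R1 from path(h,d), edge(d,h)
round 3: derive path(a,f) via R1 from path(a,h), edge(h,f)
round 3: derive path(g,e) via R1 from path(g,a), edge(a,e)
round 3: derive path(g,f) via R1 from path(g,h), edge(h,f)

no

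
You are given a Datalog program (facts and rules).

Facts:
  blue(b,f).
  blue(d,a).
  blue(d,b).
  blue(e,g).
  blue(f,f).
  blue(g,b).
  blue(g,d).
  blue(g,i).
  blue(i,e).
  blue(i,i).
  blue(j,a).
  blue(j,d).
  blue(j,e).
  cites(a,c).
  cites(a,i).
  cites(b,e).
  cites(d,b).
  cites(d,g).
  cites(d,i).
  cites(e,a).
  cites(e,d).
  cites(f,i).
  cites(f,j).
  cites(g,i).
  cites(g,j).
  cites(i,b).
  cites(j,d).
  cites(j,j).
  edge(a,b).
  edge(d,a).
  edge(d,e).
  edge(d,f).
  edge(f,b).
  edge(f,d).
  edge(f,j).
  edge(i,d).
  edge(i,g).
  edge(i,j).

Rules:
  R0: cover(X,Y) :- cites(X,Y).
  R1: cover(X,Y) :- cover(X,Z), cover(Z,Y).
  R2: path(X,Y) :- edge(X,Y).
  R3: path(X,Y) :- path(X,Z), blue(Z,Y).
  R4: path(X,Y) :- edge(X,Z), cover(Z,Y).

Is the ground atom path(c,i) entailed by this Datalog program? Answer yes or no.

no

round 1: derive cover(a,c) via R0 from cites(a,c)
round 1: derive cover(a,i) via R0 from cites(a,i)
round 1: derive cover(b,e) via R0 from cites(b,e)
round 1: derive cover(d,b) via R0 from cites(d,b)
round 1: derive cover(d,g) via R0 from cites(d,g)
round 1: derive cover(d,i) via R0 from cites(d,i)
round 1: derive cover(e,a) via R0 from cites(e,a)
round 1: derive cover(e,d) via R0 from cites(e,d)
round 1: derive cover(f,i) via R0 from cites(f,i)
round 1: derive cover(f,j) via R0 from cites(f,j)
round 1: derive cover(g,i) via R0 from cites(g,i)
round 1: derive cover(g,j) via R0 from cites(g,j)
round 1: derive cover(i,b) via R0 from cites(i,b)
round 1: derive cover(j,d) via R0 from cites(j,d)
round 1: derive cover(j,j) via R0 from cites(j,j)
round 1: derive path(a,b) via R2 from edge(a,b)
round 1: derive path(d,a) via R2 from edge(d,a)
round 1: derive path(d,e) via R2 from edge(d,e)
round 1: derive path(d,f) via R2 from edge(d,f)
round 1: derive path(f,b) via R2 from edge(f,b)
round 1: derive path(f,d) via R2 from edge(f,d)
round 1: derive path(f,j) via R2 from edge(f,j)
round 1: derive path(i,d) via R2 from edge(i,d)
round 1: derive path(i,g) via R2 from edge(i,g)
round 1: derive path(i,j) via R2 from edge(i,j)
round 2: derive cover(a,b) via R1 from cover(a,i), cover(i,b)
round 2: derive cover(b,a) via R1 from cover(b,e), cover(e,a)
round 2: derive cover(b,d) via R1 from cover(b,e), cover(e,d)
round 2: derive cover(d,e) via R1 from cover(d,b), cover(b,e)
round 2: derive cover(d,j) via R1 from cover(d,g), cover(g,j)
round 2: derive cover(e,b) via R1 from cover(e,d), cover(d,b)
round 2: derive cover(e,c) via R1 from cover(e,a), cover(a,c)
round 2: derive cover(e,g) via R1 from cover(e,d), cover(d,g)
round 2: derive cover(e,i) via R1 from cover(e,a), cover(a,i)
round 2: derive cover(f,b) via R1 from cover(f,i), cover(i,b)
round 2: derive cover(f,d) via R1 from cover(f,j), cover(j,d)
round 2: derive cover(g,b) via R1 from cover(g,i), cover(i,b)
round 2: derive cover(g,d) via R1 from cover(g,j), cover(j,d)
round 2: derive cover(i,e) via R1 from cover(i,b), cover(b,e)
round 2: derive cover(j,b) via R1 from cover(j,d), cover(d,b)
round 2: derive cover(j,g) via R1 from cover(j,d), cover(d,g)
round 2: derive cover(j,i) via R1 from cover(j,d), cover(d,i)
round 2: derive path(a,f) via R3 from path(a,b), blue(b,f)
round 2: derive path(d,g) via R3 from path(d,e), blue(e,g)
round 2: derive path(f,a) via R3 from path(f,d), blue(d,a)
round 2: derive path(f,e) via R3 from path(f,j), blue(j,e)
round 2: derive path(f,f) via R3 from path(f,b), blue(b,f)
round 2: derive path(i,a) via R3 from path(i,d), blue(d,a)
round 2: derive path(i,b) via R3 from path(i,d), blue(d,b)
round 2: derive path(i,e) via R3 from path(i,j), blue(j,e)
round 2: derive path(i,i) via R3 from path(i,g), blue(g,i)
round 2: derive path(a,e) via R4 from edge(a,b), cover(b,e)
round 2: derive path(d,c) via R4 from edge(d,a), cover(a,c)
round 2: derive path(d,d) via R4 from edge(d,e), cover(e,d)
round 2: derive path(d,i) via R4 from edge(d,a), cover(a,i)
round 2: derive path(d,j) via R4 from edge(d,f), cover(f,j)
round 2: derive path(f,g) via R4 from edge(f,d), cover(d,g)
round 2: derive path(f,i) via R4 from edge(f,d), cover(d,i)
round 3: derive cover(a,a) via R1 from cover(a,b), cover(b,a)
round 3: derive cover(a,d) via R1 from cover(a,b), cover(b,d)
round 3: derive cover(a,e) via R1 from cover(a,b), cover(b,e)
round 3: derive cover(b,b) via R1 from cover(b,a), cover(a,b)
round 3: derive cover(b,c) via R1 from cover(b,a), cover(a,c)
round 3: derive cover(b,g) via R1 from cover(b,d), cover(d,g)
round 3: derive cover(b,i) via R1 from cover(b,a), cover(a,i)
round 3: derive cover(b,j) via R1 from cover(b,d), cover(d,j)
round 3: derive cover(d,a) via R1 from cover(d,b), cover(b,a)
round 3: derive cover(d,c) via R1 from cover(d,e), cover(e,c)
round 3: derive cover(d,d) via R1 from cover(d,b), cover(b,d)
round 3: derive cover(e,e) via R1 from cover(e,b), cover(b,e)
round 3: derive cover(e,j) via R1 from cover(e,d), cover(d,j)
round 3: derive cover(f,a) via R1 from cover(f,b), cover(b,a)
round 3: derive cover(f,e) via R1 from cover(f,b), cover(b,e)
round 3: derive cover(f,g) via R1 from cover(f,d), cover(d,g)
round 3: derive cover(g,a) via R1 from cover(g,b), cover(b,a)
round 3: derive cover(g,e) via R1 from cover(g,b), cover(b,e)
round 3: derive cover(g,g) via R1 from cover(g,d), cover(d,g)
round 3: derive cover(i,a) via R1 from cover(i,b), cover(b,a)
round 3: derive cover(i,c) via R1 from cover(i,e), cover(e,c)
round 3: derive cover(i,d) via R1 from cover(i,b), cover(b,d)
round 3: derive cover(i,g) via R1 from cover(i,e), cover(e,g)
round 3: derive cover(i,i) via R1 from cover(i,e), cover(e,i)
round 3: derive cover(j,a) via R1 from cover(j,b), cover(b,a)
round 3: derive cover(j,e) via R1 from cover(j,b), cover(b,e)
round 3: derive path(a,g) via R3 from path(a,e), blue(e,g)
round 3: derive path(d,b) via R3 from path(d,d), blue(d,b)
round 3: derive path(i,f) via R3 from path(i,b), blue(b,f)
round 3: derive path(a,a) via R4 from edge(a,b), cover(b,a)
round 3: derive path(a,d) via R4 from edge(a,b), cover(b,d)
round 4: derive cover(a,g) via R1 from cover(a,b), cover(b,g)
round 4: derive cover(a,j) via R1 from cover(a,b), cover(b,j)
round 4: derive cover(f,c) via R1 from cover(f,a), cover(a,c)
round 4: derive cover(g,c) via R1 from cover(g,a), cover(a,c)
round 4: derive cover(i,j) via R1 from cover(i,b), cover(b,j)
round 4: derive cover(j,c) via R1 from cover(j,a), cover(a,c)
round 4: derive path(a,i) via R3 from path(a,g), blue(g,i)
round 4: derive path(a,c) via R4 from edge(a,b), cover(b,c)
round 4: derive path(a,j) via R4 from edge(a,b), cover(b,j)
round 4: derive path(f,c) via R4 from edge(f,b), cover(b,c)
round 4: derive path(i,c) via R4 from edge(i,d), cover(d,c)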